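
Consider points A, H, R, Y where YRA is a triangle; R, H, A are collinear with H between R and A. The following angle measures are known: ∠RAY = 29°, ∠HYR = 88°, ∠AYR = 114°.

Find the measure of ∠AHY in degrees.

∠AHY = 125°

1. ∠ARY = 37°  [△YRA]
2. ∠HRY = 37°  [H on ray RA]
3. ∠RHY = 55°  [△YRH]
4. ∠AHY = 125°  [linear pair at H on RA]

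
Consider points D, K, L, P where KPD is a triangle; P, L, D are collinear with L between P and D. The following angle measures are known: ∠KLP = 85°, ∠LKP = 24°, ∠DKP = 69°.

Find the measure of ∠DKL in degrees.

∠DKL = 45°

1. ∠KPL = 71°  [△KPL]
2. ∠DLK = 95°  [linear pair at L on PD]
3. ∠DPK = 71°  [L on ray PD]
4. ∠KDP = 40°  [△KPD]
5. ∠KDL = 40°  [L on ray DP]
6. ∠DKL = 45°  [△KLD]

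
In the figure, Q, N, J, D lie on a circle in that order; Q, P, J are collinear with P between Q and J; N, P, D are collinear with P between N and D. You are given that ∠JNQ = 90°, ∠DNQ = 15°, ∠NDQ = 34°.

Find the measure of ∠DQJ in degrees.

1. ∠JDQ = 90°  [cyclic QNJD, opposite ∠N+∠D]
2. ∠DJQ = 15°  [same arc QD]
3. ∠DQJ = 75°  [△QJD]

∠DQJ = 75°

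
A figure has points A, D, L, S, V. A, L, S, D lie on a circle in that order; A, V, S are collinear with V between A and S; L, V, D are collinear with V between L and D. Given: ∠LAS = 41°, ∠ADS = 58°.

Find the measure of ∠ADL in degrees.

∠ADL = 17°

1. ∠ALS = 122°  [cyclic ALSD, opposite ∠L+∠D]
2. ∠ASL = 17°  [△ALS]
3. ∠ADL = 17°  [same arc AL]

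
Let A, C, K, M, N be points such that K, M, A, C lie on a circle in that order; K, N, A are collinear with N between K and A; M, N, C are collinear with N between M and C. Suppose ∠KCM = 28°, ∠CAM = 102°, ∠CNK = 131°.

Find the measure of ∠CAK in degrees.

∠CAK = 74°

1. ∠CKM = 78°  [cyclic KMAC, opposite ∠K+∠A]
2. ∠CMK = 74°  [△KMC]
3. ∠CAK = 74°  [same arc KC]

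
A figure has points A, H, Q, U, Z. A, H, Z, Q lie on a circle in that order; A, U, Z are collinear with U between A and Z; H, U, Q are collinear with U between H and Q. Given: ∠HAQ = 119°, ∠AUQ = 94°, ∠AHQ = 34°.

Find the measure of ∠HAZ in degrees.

1. ∠HUZ = 94°  [vertical angles at U]
2. ∠AUH = 86°  [linear pair at U on AZ]
3. ∠HAZ = 60°  [△AUH]

∠HAZ = 60°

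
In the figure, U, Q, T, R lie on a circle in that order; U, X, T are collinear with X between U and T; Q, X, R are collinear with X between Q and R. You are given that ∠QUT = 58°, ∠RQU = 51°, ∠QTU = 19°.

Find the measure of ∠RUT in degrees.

∠RUT = 52°

1. ∠TQU = 103°  [△UQT]
2. ∠RTU = 51°  [same arc UR]
3. ∠TRU = 77°  [cyclic UQTR, opposite ∠Q+∠R]
4. ∠RUT = 52°  [△UTR]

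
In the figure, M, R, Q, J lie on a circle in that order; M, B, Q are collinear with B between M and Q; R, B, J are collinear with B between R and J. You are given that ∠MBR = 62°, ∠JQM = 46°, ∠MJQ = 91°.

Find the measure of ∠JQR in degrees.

1. ∠JBQ = 62°  [vertical angles at B]
2. ∠JMQ = 43°  [△MQJ]
3. ∠QJR = 72°  [△QBJ]
4. ∠JRQ = 43°  [same arc QJ]
5. ∠JQR = 65°  [△RQJ]

∠JQR = 65°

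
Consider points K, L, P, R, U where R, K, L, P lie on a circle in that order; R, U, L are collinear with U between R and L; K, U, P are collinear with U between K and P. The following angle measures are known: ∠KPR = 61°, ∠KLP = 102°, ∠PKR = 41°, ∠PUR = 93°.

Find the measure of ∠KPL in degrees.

1. ∠PLR = 41°  [same arc RP]
2. ∠LUP = 87°  [linear pair at U on RL]
3. ∠KPL = 52°  [△LUP]

∠KPL = 52°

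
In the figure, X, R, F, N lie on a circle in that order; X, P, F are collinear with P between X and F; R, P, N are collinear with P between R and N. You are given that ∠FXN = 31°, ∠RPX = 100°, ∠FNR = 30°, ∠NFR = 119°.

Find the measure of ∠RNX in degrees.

1. ∠FXR = 30°  [same arc RF]
2. ∠NXR = 61°  [cyclic XRFN, opposite ∠X+∠F]
3. ∠NRX = 50°  [△XPR]
4. ∠RNX = 69°  [△XRN]

∠RNX = 69°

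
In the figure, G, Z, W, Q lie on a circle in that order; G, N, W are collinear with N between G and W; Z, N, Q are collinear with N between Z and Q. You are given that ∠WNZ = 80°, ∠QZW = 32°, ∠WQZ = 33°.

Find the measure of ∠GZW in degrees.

1. ∠GWZ = 68°  [△ZNW]
2. ∠WGZ = 33°  [same arc ZW]
3. ∠GZW = 79°  [△GZW]

∠GZW = 79°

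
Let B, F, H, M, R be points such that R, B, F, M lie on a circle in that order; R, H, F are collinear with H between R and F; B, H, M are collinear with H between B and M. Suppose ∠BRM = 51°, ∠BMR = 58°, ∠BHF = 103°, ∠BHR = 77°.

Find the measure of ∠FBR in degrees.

∠FBR = 90°

1. ∠MBR = 71°  [△RBM]
2. ∠BFR = 58°  [same arc RB]
3. ∠BRF = 32°  [△RHB]
4. ∠FBR = 90°  [△RBF]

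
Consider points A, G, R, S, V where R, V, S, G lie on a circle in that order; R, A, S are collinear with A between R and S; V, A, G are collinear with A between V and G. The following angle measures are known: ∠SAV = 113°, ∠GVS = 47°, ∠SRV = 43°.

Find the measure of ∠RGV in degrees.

∠RGV = 20°

1. ∠GAR = 113°  [vertical angles at A]
2. ∠GRS = 47°  [same arc SG]
3. ∠RGV = 20°  [△RAG]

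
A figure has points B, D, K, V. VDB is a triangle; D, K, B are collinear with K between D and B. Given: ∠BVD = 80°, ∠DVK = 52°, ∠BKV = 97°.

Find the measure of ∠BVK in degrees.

1. ∠DKV = 83°  [linear pair at K on DB]
2. ∠KDV = 45°  [△VDK]
3. ∠BDV = 45°  [K on ray DB]
4. ∠DBV = 55°  [△VDB]
5. ∠KBV = 55°  [K on ray BD]
6. ∠BVK = 28°  [△VKB]

∠BVK = 28°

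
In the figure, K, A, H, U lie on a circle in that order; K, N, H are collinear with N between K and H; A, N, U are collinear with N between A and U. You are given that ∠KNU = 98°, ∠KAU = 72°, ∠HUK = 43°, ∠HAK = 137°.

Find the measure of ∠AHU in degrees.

1. ∠HNU = 82°  [linear pair at N on KH]
2. ∠KHU = 72°  [same arc KU]
3. ∠HKU = 65°  [△KHU]
4. ∠AUH = 26°  [△HNU]
5. ∠HAU = 65°  [same arc HU]
6. ∠AHU = 89°  [△AHU]

∠AHU = 89°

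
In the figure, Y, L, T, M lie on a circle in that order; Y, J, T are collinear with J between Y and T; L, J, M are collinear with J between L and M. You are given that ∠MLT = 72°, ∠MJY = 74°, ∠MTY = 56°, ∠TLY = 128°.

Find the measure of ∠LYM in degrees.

1. ∠MYT = 72°  [same arc TM]
2. ∠LMY = 34°  [△YJM]
3. ∠MLY = 56°  [same arc YM]
4. ∠LYM = 90°  [△YLM]

∠LYM = 90°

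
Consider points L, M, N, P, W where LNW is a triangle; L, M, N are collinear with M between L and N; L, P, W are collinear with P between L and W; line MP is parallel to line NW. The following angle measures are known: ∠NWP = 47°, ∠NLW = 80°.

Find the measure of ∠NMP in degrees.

∠NMP = 127°

1. ∠LWN = 47°  [P on ray WL]
2. ∠LNW = 53°  [△LNW]
3. ∠LMP = 53°  [MP∥NW, corresponding at M]
4. ∠NMP = 127°  [linear pair at M on LN]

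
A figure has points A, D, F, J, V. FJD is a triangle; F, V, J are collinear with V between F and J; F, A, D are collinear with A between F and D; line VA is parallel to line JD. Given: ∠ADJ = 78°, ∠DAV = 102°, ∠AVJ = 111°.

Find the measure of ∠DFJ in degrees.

∠DFJ = 33°

1. ∠FAV = 78°  [linear pair at A on FD]
2. ∠AVF = 69°  [linear pair at V on FJ]
3. ∠AFV = 33°  [△FVA]
4. ∠DFJ = 33°  [V on FJ, A on FD]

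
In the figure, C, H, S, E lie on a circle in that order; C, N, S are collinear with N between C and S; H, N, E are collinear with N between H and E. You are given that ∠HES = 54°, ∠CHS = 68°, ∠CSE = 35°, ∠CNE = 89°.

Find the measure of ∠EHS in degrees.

1. ∠HCS = 54°  [same arc HS]
2. ∠CSH = 58°  [△CHS]
3. ∠HNS = 89°  [vertical angles at N]
4. ∠EHS = 33°  [△HNS]

∠EHS = 33°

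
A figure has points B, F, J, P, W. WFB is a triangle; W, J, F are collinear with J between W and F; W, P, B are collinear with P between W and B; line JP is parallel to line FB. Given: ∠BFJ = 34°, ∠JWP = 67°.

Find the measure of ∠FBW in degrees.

∠FBW = 79°

1. ∠BFW = 34°  [J on ray FW]
2. ∠BWF = 67°  [J on WF, P on WB]
3. ∠FBW = 79°  [△WFB]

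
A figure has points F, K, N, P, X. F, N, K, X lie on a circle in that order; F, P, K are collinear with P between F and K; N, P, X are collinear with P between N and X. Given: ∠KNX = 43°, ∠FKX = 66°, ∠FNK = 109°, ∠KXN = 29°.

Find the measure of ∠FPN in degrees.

1. ∠FNX = 66°  [same arc FX]
2. ∠KFN = 29°  [same arc NK]
3. ∠FPN = 85°  [△FPN]

∠FPN = 85°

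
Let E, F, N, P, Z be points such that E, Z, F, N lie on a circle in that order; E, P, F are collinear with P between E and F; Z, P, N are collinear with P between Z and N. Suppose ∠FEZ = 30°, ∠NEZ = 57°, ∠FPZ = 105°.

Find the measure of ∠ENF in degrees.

1. ∠FNZ = 30°  [same arc ZF]
2. ∠NFZ = 123°  [cyclic EZFN, opposite ∠E+∠F]
3. ∠EPN = 105°  [vertical angles at P]
4. ∠FZN = 27°  [△ZFN]
5. ∠FPN = 75°  [linear pair at P on EF]
6. ∠FEN = 27°  [same arc FN]
7. ∠EFN = 75°  [△FPN]
8. ∠ENF = 78°  [△EFN]

∠ENF = 78°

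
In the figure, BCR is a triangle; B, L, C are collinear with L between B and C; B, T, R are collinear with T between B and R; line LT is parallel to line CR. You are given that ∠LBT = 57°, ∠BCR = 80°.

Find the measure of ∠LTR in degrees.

∠LTR = 137°

1. ∠CBR = 57°  [L on BC, T on BR]
2. ∠BRC = 43°  [△BCR]
3. ∠BTL = 43°  [LT∥CR, corresponding at T]
4. ∠LTR = 137°  [linear pair at T on BR]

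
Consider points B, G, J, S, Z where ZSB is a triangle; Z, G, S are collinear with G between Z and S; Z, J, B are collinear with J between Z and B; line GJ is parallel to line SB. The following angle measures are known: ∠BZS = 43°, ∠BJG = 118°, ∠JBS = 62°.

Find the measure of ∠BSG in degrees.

1. ∠SBZ = 62°  [J on ray BZ]
2. ∠BSZ = 75°  [△ZSB]
3. ∠BSG = 75°  [G on ray SZ]

∠BSG = 75°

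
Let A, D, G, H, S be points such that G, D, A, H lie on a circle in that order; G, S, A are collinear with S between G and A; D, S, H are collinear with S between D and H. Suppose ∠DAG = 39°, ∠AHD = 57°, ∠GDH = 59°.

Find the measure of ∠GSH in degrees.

1. ∠GAH = 59°  [same arc GH]
2. ∠ASH = 64°  [△ASH]
3. ∠GSH = 116°  [linear pair at S on GA]

∠GSH = 116°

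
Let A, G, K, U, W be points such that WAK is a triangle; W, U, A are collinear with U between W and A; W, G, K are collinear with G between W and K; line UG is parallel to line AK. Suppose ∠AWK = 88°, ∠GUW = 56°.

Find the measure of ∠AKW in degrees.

1. ∠GWU = 88°  [U on WA, G on WK]
2. ∠UGW = 36°  [△WUG]
3. ∠AKW = 36°  [UG∥AK, corresponding at G]

∠AKW = 36°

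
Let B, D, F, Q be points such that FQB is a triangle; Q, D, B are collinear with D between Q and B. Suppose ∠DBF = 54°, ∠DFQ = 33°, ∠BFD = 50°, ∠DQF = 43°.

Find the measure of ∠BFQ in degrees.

1. ∠FBQ = 54°  [D on ray BQ]
2. ∠BQF = 43°  [D on ray QB]
3. ∠BFQ = 83°  [△FQB]

∠BFQ = 83°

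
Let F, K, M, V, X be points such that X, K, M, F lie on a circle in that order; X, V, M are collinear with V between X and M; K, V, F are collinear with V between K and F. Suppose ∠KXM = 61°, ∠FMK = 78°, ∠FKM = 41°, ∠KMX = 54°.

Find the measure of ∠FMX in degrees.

1. ∠MKX = 65°  [△XKM]
2. ∠FXM = 41°  [same arc MF]
3. ∠MFX = 115°  [cyclic XKMF, opposite ∠K+∠F]
4. ∠FMX = 24°  [△XMF]

∠FMX = 24°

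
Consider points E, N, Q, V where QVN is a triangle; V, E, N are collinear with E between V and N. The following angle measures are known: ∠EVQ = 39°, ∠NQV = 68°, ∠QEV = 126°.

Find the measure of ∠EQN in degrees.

∠EQN = 53°

1. ∠NVQ = 39°  [E on ray VN]
2. ∠QNV = 73°  [△QVN]
3. ∠NEQ = 54°  [linear pair at E on VN]
4. ∠ENQ = 73°  [E on ray NV]
5. ∠EQN = 53°  [△QEN]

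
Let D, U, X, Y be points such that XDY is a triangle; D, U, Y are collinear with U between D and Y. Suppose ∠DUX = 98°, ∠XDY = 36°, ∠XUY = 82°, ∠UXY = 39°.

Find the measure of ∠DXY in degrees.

∠DXY = 85°

1. ∠UYX = 59°  [△XUY]
2. ∠DYX = 59°  [U on ray YD]
3. ∠DXY = 85°  [△XDY]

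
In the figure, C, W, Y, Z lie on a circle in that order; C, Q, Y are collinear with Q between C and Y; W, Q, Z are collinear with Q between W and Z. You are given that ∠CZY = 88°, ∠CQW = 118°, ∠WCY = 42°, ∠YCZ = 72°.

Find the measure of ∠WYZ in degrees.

∠WYZ = 66°

1. ∠WZY = 42°  [same arc WY]
2. ∠YWZ = 72°  [same arc YZ]
3. ∠WYZ = 66°  [△WYZ]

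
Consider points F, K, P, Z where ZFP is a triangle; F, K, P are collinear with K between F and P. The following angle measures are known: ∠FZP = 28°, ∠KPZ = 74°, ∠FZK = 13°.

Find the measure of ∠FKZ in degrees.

∠FKZ = 89°

1. ∠FPZ = 74°  [K on ray PF]
2. ∠PFZ = 78°  [△ZFP]
3. ∠KFZ = 78°  [K on ray FP]
4. ∠FKZ = 89°  [△ZFK]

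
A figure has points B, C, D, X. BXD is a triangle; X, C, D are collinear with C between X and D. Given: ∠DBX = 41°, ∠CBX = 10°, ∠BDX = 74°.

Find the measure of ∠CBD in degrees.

1. ∠BXD = 65°  [△BXD]
2. ∠BDC = 74°  [C on ray DX]
3. ∠BXC = 65°  [C on ray XD]
4. ∠BCX = 105°  [△BXC]
5. ∠BCD = 75°  [linear pair at C on XD]
6. ∠CBD = 31°  [△BCD]

∠CBD = 31°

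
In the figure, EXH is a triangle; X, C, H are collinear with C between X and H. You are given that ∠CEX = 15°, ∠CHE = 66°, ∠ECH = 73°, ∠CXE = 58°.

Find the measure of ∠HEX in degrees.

∠HEX = 56°

1. ∠EHX = 66°  [C on ray HX]
2. ∠EXH = 58°  [C on ray XH]
3. ∠HEX = 56°  [△EXH]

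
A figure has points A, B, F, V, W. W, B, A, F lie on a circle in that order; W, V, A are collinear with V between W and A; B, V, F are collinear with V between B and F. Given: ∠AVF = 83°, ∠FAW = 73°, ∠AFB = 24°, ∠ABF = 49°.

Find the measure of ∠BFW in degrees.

1. ∠FVW = 97°  [linear pair at V on WA]
2. ∠AWF = 49°  [same arc AF]
3. ∠BFW = 34°  [△WVF]

∠BFW = 34°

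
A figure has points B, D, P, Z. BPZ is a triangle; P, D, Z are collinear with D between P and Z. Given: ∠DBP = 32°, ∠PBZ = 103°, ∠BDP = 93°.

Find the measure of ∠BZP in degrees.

1. ∠BPD = 55°  [△BPD]
2. ∠BPZ = 55°  [D on ray PZ]
3. ∠BZP = 22°  [△BPZ]

∠BZP = 22°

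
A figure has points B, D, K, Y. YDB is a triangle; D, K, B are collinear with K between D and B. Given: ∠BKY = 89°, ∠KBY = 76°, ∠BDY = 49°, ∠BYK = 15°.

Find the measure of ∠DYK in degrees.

∠DYK = 40°

1. ∠DKY = 91°  [linear pair at K on DB]
2. ∠KDY = 49°  [K on ray DB]
3. ∠DYK = 40°  [△YDK]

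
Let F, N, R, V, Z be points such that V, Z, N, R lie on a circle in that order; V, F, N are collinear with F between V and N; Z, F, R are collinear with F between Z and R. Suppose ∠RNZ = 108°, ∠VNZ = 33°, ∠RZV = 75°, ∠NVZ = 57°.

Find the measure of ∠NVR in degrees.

∠NVR = 15°

1. ∠NZV = 90°  [△VZN]
2. ∠RNV = 75°  [same arc VR]
3. ∠NRV = 90°  [cyclic VZNR, opposite ∠Z+∠R]
4. ∠NVR = 15°  [△VNR]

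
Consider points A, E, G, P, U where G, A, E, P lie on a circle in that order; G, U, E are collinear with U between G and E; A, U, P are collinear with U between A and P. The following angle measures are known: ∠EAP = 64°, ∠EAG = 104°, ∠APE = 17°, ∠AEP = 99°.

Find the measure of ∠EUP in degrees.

∠EUP = 123°

1. ∠EGP = 64°  [same arc EP]
2. ∠EPG = 76°  [cyclic GAEP, opposite ∠A+∠P]
3. ∠GEP = 40°  [△GEP]
4. ∠EUP = 123°  [△EUP]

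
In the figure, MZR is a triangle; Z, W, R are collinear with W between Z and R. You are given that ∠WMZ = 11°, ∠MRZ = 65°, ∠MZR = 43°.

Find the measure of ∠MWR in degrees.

∠MWR = 54°

1. ∠MZW = 43°  [W on ray ZR]
2. ∠MWZ = 126°  [△MZW]
3. ∠MWR = 54°  [linear pair at W on ZR]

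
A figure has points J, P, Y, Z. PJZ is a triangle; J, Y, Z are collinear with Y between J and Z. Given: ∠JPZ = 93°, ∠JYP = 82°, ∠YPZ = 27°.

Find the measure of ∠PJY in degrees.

1. ∠PYZ = 98°  [linear pair at Y on JZ]
2. ∠PZY = 55°  [△PYZ]
3. ∠JZP = 55°  [Y on ray ZJ]
4. ∠PJZ = 32°  [△PJZ]
5. ∠PJY = 32°  [Y on ray JZ]

∠PJY = 32°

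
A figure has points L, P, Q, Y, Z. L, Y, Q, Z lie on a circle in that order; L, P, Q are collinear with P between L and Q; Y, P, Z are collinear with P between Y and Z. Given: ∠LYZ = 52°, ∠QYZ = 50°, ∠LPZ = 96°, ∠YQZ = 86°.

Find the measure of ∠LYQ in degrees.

1. ∠LQZ = 52°  [same arc LZ]
2. ∠QLZ = 50°  [same arc QZ]
3. ∠LZQ = 78°  [△LQZ]
4. ∠LYQ = 102°  [cyclic LYQZ, opposite ∠Y+∠Z]

∠LYQ = 102°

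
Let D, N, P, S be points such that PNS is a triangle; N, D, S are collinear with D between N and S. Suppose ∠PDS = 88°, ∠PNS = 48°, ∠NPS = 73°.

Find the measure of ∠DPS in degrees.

1. ∠NSP = 59°  [△PNS]
2. ∠DSP = 59°  [D on ray SN]
3. ∠DPS = 33°  [△PDS]

∠DPS = 33°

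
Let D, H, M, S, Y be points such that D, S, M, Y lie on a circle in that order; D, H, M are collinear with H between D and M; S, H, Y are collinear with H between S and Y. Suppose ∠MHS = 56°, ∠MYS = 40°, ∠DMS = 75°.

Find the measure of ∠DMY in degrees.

1. ∠DHY = 56°  [vertical angles at H]
2. ∠MHY = 124°  [linear pair at H on DM]
3. ∠DMY = 16°  [△MHY]

∠DMY = 16°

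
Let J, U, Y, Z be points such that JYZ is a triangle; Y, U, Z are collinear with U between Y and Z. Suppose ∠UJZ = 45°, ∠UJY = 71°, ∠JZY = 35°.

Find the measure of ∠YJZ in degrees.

1. ∠JZU = 35°  [U on ray ZY]
2. ∠JUZ = 100°  [△JUZ]
3. ∠JUY = 80°  [linear pair at U on YZ]
4. ∠JYU = 29°  [△JYU]
5. ∠JYZ = 29°  [U on ray YZ]
6. ∠YJZ = 116°  [△JYZ]

∠YJZ = 116°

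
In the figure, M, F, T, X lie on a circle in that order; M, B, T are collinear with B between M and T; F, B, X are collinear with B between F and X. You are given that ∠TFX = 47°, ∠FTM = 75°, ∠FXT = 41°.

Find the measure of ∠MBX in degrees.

1. ∠TMX = 47°  [same arc TX]
2. ∠FXM = 75°  [same arc MF]
3. ∠MBX = 58°  [△MBX]

∠MBX = 58°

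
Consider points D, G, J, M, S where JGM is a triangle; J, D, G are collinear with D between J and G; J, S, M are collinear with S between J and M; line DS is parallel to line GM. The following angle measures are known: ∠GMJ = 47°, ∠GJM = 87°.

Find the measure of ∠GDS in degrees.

1. ∠JGM = 46°  [△JGM]
2. ∠JDS = 46°  [DS∥GM, corresponding at D]
3. ∠GDS = 134°  [linear pair at D on JG]

∠GDS = 134°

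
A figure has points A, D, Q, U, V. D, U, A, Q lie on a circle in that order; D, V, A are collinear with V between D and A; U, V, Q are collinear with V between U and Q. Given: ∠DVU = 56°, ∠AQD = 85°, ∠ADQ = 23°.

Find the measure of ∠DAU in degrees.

∠DAU = 33°

1. ∠AVU = 124°  [linear pair at V on DA]
2. ∠AUQ = 23°  [same arc AQ]
3. ∠DAU = 33°  [△UVA]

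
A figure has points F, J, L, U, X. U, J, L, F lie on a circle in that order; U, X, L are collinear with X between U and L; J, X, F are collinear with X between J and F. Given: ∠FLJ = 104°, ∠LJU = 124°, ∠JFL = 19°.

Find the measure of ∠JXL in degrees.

∠JXL = 86°

1. ∠FJL = 57°  [△JLF]
2. ∠JUL = 19°  [same arc JL]
3. ∠JLU = 37°  [△UJL]
4. ∠JXL = 86°  [△JXL]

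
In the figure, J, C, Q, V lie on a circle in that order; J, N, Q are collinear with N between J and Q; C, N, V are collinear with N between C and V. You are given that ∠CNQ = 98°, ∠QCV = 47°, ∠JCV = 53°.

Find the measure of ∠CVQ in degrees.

∠CVQ = 45°

1. ∠JNV = 98°  [vertical angles at N]
2. ∠JQV = 53°  [same arc JV]
3. ∠QNV = 82°  [linear pair at N on JQ]
4. ∠CVQ = 45°  [△QNV]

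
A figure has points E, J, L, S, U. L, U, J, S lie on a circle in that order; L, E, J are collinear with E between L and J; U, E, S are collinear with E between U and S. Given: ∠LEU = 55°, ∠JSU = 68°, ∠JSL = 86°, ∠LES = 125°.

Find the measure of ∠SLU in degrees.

∠SLU = 105°

1. ∠JES = 55°  [vertical angles at E]
2. ∠JLU = 68°  [same arc UJ]
3. ∠LJS = 57°  [△JES]
4. ∠JLS = 37°  [△LJS]
5. ∠LSU = 18°  [△LES]
6. ∠LUS = 57°  [△LEU]
7. ∠SLU = 105°  [△LUS]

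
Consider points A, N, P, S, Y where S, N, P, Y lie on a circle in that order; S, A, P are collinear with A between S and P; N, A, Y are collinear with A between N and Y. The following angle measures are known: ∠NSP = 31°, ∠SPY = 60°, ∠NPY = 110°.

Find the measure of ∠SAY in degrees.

1. ∠NYP = 31°  [same arc NP]
2. ∠PAY = 89°  [△PAY]
3. ∠SAY = 91°  [linear pair at A on SP]

∠SAY = 91°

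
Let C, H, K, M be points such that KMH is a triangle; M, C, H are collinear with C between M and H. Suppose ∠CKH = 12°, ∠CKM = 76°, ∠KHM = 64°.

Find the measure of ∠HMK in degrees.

1. ∠CHK = 64°  [C on ray HM]
2. ∠HCK = 104°  [△KCH]
3. ∠KCM = 76°  [linear pair at C on MH]
4. ∠CMK = 28°  [△KMC]
5. ∠HMK = 28°  [C on ray MH]

∠HMK = 28°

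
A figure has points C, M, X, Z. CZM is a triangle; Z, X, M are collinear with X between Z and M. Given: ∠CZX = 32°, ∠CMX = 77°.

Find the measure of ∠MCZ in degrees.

∠MCZ = 71°

1. ∠CZM = 32°  [X on ray ZM]
2. ∠CMZ = 77°  [X on ray MZ]
3. ∠MCZ = 71°  [△CZM]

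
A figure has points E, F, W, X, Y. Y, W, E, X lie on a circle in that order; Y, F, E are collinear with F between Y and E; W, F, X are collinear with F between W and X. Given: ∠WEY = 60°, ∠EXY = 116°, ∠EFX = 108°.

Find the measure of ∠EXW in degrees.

∠EXW = 56°

1. ∠EWY = 64°  [cyclic YWEX, opposite ∠W+∠X]
2. ∠EYW = 56°  [△YWE]
3. ∠EXW = 56°  [same arc WE]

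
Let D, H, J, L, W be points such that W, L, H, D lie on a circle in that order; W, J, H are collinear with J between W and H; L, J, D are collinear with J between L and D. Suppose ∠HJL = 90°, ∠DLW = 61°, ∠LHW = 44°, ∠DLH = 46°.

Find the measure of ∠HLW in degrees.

∠HLW = 107°

1. ∠LJW = 90°  [linear pair at J on WH]
2. ∠HWL = 29°  [△WJL]
3. ∠HLW = 107°  [△WLH]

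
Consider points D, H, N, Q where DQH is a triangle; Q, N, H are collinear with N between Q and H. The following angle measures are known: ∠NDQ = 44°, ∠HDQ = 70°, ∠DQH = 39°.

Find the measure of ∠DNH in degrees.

∠DNH = 83°

1. ∠DQN = 39°  [N on ray QH]
2. ∠DNQ = 97°  [△DQN]
3. ∠DNH = 83°  [linear pair at N on QH]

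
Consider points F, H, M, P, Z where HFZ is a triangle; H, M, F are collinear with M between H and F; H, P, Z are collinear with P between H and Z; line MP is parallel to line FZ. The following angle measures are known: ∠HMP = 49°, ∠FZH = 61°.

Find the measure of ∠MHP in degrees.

∠MHP = 70°

1. ∠HFZ = 49°  [MP∥FZ, corresponding at M]
2. ∠FHZ = 70°  [△HFZ]
3. ∠MHP = 70°  [M on HF, P on HZ]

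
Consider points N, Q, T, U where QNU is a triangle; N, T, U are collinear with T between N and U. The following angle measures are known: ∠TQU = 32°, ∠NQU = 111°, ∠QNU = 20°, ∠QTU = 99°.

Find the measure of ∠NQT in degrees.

1. ∠QNT = 20°  [T on ray NU]
2. ∠NTQ = 81°  [linear pair at T on NU]
3. ∠NQT = 79°  [△QNT]

∠NQT = 79°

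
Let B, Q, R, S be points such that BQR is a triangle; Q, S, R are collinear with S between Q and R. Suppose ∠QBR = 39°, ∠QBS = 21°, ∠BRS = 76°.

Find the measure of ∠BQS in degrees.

∠BQS = 65°

1. ∠BRQ = 76°  [S on ray RQ]
2. ∠BQR = 65°  [△BQR]
3. ∠BQS = 65°  [S on ray QR]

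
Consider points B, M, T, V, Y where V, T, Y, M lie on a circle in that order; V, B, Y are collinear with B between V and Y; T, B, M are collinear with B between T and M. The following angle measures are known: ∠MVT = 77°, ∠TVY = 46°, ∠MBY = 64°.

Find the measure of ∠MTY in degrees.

∠MTY = 31°

1. ∠MYT = 103°  [cyclic VTYM, opposite ∠V+∠Y]
2. ∠TMY = 46°  [same arc TY]
3. ∠MTY = 31°  [△TYM]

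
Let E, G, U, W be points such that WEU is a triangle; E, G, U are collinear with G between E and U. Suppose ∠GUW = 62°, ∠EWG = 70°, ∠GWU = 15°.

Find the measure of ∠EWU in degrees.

∠EWU = 85°

1. ∠UGW = 103°  [△WGU]
2. ∠EUW = 62°  [G on ray UE]
3. ∠EGW = 77°  [linear pair at G on EU]
4. ∠GEW = 33°  [△WEG]
5. ∠UEW = 33°  [G on ray EU]
6. ∠EWU = 85°  [△WEU]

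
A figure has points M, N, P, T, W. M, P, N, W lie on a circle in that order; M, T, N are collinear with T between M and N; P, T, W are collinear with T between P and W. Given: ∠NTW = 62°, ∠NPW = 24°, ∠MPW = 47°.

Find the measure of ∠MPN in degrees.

1. ∠NMW = 24°  [same arc NW]
2. ∠MNW = 47°  [same arc MW]
3. ∠MWN = 109°  [△MNW]
4. ∠MPN = 71°  [cyclic MPNW, opposite ∠P+∠W]

∠MPN = 71°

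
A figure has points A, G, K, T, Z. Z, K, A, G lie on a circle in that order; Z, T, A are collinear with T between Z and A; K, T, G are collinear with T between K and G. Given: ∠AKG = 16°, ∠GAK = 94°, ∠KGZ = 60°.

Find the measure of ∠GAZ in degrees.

1. ∠GZK = 86°  [cyclic ZKAG, opposite ∠Z+∠A]
2. ∠GKZ = 34°  [△ZKG]
3. ∠GAZ = 34°  [same arc ZG]

∠GAZ = 34°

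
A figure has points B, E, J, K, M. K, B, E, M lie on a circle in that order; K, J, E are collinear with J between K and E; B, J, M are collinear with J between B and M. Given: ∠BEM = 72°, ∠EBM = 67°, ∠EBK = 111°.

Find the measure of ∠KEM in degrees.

1. ∠EKM = 67°  [same arc EM]
2. ∠EMK = 69°  [cyclic KBEM, opposite ∠B+∠M]
3. ∠KEM = 44°  [△KEM]

∠KEM = 44°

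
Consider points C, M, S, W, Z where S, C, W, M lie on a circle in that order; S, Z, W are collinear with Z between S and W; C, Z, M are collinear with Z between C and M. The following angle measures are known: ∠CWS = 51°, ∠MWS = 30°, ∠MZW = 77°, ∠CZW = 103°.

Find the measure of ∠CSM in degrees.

∠CSM = 99°

1. ∠CMS = 51°  [same arc SC]
2. ∠MCS = 30°  [same arc SM]
3. ∠CSM = 99°  [△SCM]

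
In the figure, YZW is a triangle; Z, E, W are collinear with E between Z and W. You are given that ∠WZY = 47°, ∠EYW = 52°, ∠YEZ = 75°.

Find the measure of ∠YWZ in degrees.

1. ∠WEY = 105°  [linear pair at E on ZW]
2. ∠EWY = 23°  [△YEW]
3. ∠YWZ = 23°  [E on ray WZ]

∠YWZ = 23°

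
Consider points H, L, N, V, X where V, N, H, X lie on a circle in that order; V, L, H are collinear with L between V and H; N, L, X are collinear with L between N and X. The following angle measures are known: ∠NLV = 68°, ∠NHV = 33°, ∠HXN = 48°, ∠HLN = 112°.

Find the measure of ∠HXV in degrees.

1. ∠HLX = 68°  [vertical angles at L]
2. ∠NXV = 33°  [same arc VN]
3. ∠VHX = 64°  [△HLX]
4. ∠VLX = 112°  [vertical angles at L]
5. ∠HVX = 35°  [△VLX]
6. ∠HXV = 81°  [△VHX]

∠HXV = 81°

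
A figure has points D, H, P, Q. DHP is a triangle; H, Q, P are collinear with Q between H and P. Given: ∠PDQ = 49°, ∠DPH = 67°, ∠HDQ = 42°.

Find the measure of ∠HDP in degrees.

∠HDP = 91°

1. ∠DPQ = 67°  [Q on ray PH]
2. ∠DQP = 64°  [△DQP]
3. ∠DQH = 116°  [linear pair at Q on HP]
4. ∠DHQ = 22°  [△DHQ]
5. ∠DHP = 22°  [Q on ray HP]
6. ∠HDP = 91°  [△DHP]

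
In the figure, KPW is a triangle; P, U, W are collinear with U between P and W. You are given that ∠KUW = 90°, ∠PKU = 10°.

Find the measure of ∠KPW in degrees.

∠KPW = 80°

1. ∠KUP = 90°  [linear pair at U on PW]
2. ∠KPU = 80°  [△KPU]
3. ∠KPW = 80°  [U on ray PW]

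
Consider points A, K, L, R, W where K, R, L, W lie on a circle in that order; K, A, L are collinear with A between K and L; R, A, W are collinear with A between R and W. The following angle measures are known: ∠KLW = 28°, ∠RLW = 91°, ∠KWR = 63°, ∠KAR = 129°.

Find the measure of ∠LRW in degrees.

∠LRW = 66°

1. ∠KLR = 63°  [same arc KR]
2. ∠LAR = 51°  [linear pair at A on KL]
3. ∠LRW = 66°  [△RAL]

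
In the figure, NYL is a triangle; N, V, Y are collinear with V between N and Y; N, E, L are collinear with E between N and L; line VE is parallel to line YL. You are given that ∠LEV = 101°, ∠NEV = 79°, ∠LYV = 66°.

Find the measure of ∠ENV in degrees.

1. ∠NLY = 79°  [VE∥YL, corresponding at E]
2. ∠LYN = 66°  [V on ray YN]
3. ∠LNY = 35°  [△NYL]
4. ∠ENV = 35°  [V on NY, E on NL]

∠ENV = 35°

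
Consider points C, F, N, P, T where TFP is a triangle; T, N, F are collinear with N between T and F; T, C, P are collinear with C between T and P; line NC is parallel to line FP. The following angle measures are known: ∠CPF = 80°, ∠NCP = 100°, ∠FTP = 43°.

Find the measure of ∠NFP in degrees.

∠NFP = 57°

1. ∠FPT = 80°  [C on ray PT]
2. ∠PFT = 57°  [△TFP]
3. ∠NFP = 57°  [N on ray FT]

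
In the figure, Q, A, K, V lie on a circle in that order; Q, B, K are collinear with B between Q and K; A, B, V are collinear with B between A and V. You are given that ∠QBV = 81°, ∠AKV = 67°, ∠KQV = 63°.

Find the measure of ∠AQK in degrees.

∠AQK = 50°

1. ∠ABK = 81°  [vertical angles at B]
2. ∠AVQ = 36°  [△QBV]
3. ∠AQV = 113°  [cyclic QAKV, opposite ∠Q+∠K]
4. ∠ABQ = 99°  [linear pair at B on QK]
5. ∠QAV = 31°  [△QAV]
6. ∠AQK = 50°  [△QBA]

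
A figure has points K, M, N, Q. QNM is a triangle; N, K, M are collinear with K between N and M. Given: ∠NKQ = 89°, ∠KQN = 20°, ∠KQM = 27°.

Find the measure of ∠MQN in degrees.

∠MQN = 47°

1. ∠KNQ = 71°  [△QNK]
2. ∠MKQ = 91°  [linear pair at K on NM]
3. ∠KMQ = 62°  [△QKM]
4. ∠MNQ = 71°  [K on ray NM]
5. ∠NMQ = 62°  [K on ray MN]
6. ∠MQN = 47°  [△QNM]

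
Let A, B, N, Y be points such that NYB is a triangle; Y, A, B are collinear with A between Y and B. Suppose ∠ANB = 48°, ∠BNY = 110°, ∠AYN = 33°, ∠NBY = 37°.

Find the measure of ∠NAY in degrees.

1. ∠ABN = 37°  [A on ray BY]
2. ∠BAN = 95°  [△NAB]
3. ∠NAY = 85°  [linear pair at A on YB]

∠NAY = 85°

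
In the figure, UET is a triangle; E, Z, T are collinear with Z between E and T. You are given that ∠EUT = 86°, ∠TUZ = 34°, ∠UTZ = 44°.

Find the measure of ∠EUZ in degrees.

∠EUZ = 52°

1. ∠TZU = 102°  [△UZT]
2. ∠ETU = 44°  [Z on ray TE]
3. ∠EZU = 78°  [linear pair at Z on ET]
4. ∠TEU = 50°  [△UET]
5. ∠UEZ = 50°  [Z on ray ET]
6. ∠EUZ = 52°  [△UEZ]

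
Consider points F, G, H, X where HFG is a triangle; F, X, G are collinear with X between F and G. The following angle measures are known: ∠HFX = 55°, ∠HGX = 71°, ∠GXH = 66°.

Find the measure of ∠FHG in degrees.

1. ∠GFH = 55°  [X on ray FG]
2. ∠FGH = 71°  [X on ray GF]
3. ∠FHG = 54°  [△HFG]

∠FHG = 54°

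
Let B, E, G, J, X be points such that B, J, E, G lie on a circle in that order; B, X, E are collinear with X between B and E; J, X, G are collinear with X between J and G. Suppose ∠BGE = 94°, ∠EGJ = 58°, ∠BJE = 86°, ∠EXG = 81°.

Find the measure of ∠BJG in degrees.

∠BJG = 41°

1. ∠EBJ = 58°  [same arc JE]
2. ∠BXJ = 81°  [vertical angles at X]
3. ∠BJG = 41°  [△BXJ]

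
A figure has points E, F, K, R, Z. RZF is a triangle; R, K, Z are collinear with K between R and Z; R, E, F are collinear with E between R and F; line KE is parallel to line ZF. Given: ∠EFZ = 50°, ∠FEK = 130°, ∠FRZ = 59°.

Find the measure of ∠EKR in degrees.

∠EKR = 71°

1. ∠KER = 50°  [linear pair at E on RF]
2. ∠ERK = 59°  [K on RZ, E on RF]
3. ∠EKR = 71°  [△RKE]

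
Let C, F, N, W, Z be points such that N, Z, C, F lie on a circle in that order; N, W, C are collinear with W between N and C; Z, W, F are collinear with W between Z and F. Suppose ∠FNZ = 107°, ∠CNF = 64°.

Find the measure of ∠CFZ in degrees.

∠CFZ = 43°

1. ∠FCZ = 73°  [cyclic NZCF, opposite ∠N+∠C]
2. ∠CZF = 64°  [same arc CF]
3. ∠CFZ = 43°  [△ZCF]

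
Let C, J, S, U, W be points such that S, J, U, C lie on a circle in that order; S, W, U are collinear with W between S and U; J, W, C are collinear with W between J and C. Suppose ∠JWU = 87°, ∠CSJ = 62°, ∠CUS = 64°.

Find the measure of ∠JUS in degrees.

1. ∠CJS = 64°  [same arc SC]
2. ∠JCS = 54°  [△SJC]
3. ∠JUS = 54°  [same arc SJ]

∠JUS = 54°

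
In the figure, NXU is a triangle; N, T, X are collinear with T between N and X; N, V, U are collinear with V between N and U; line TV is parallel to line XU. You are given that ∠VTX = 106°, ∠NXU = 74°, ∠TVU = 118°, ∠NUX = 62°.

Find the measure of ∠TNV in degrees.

∠TNV = 44°

1. ∠NTV = 74°  [linear pair at T on NX]
2. ∠NVT = 62°  [linear pair at V on NU]
3. ∠TNV = 44°  [△NTV]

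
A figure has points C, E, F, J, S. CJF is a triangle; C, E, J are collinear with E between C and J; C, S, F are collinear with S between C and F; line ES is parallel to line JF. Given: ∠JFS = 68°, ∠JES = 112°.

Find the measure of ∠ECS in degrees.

∠ECS = 44°

1. ∠CFJ = 68°  [S on ray FC]
2. ∠CES = 68°  [linear pair at E on CJ]
3. ∠CSE = 68°  [ES∥JF, corresponding at S]
4. ∠ECS = 44°  [△CES]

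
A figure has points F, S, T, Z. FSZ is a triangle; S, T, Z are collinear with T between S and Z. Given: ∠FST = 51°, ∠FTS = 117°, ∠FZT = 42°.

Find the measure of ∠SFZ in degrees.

∠SFZ = 87°

1. ∠FSZ = 51°  [T on ray SZ]
2. ∠FZS = 42°  [T on ray ZS]
3. ∠SFZ = 87°  [△FSZ]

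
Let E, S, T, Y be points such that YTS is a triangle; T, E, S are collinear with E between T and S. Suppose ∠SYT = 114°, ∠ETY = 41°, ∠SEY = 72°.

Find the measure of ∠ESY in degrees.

∠ESY = 25°

1. ∠STY = 41°  [E on ray TS]
2. ∠TSY = 25°  [△YTS]
3. ∠ESY = 25°  [E on ray ST]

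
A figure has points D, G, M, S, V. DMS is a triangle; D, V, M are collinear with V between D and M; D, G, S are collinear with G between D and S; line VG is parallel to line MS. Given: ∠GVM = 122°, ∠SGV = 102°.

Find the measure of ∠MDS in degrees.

1. ∠DVG = 58°  [linear pair at V on DM]
2. ∠DGV = 78°  [linear pair at G on DS]
3. ∠GDV = 44°  [△DVG]
4. ∠MDS = 44°  [V on DM, G on DS]

∠MDS = 44°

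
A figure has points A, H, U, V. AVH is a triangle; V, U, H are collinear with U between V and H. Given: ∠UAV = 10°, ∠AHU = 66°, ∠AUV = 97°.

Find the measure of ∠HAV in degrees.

1. ∠AVU = 73°  [△AVU]
2. ∠AHV = 66°  [U on ray HV]
3. ∠AVH = 73°  [U on ray VH]
4. ∠HAV = 41°  [△AVH]

∠HAV = 41°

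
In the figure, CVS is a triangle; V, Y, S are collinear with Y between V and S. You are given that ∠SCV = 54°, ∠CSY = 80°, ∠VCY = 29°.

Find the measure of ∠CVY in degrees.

∠CVY = 46°

1. ∠CSV = 80°  [Y on ray SV]
2. ∠CVS = 46°  [△CVS]
3. ∠CVY = 46°  [Y on ray VS]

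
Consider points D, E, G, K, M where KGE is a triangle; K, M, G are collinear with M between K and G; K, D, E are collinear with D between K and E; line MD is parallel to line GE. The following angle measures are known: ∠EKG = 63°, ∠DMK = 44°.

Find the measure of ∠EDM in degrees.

∠EDM = 107°

1. ∠DKM = 63°  [M on KG, D on KE]
2. ∠KDM = 73°  [△KMD]
3. ∠EDM = 107°  [linear pair at D on KE]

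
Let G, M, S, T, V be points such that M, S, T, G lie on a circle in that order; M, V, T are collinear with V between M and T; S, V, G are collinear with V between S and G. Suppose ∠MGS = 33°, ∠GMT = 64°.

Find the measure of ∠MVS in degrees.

∠MVS = 97°

1. ∠MTS = 33°  [same arc MS]
2. ∠GST = 64°  [same arc TG]
3. ∠SVT = 83°  [△SVT]
4. ∠MVS = 97°  [linear pair at V on MT]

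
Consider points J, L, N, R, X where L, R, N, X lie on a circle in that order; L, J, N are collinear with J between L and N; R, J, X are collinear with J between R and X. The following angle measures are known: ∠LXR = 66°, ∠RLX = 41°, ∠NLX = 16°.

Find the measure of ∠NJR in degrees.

1. ∠LNR = 66°  [same arc LR]
2. ∠NRX = 16°  [same arc NX]
3. ∠NJR = 98°  [△RJN]

∠NJR = 98°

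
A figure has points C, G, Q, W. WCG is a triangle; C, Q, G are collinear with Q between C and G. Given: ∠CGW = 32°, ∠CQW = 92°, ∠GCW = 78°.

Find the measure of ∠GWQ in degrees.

∠GWQ = 60°

1. ∠QGW = 32°  [Q on ray GC]
2. ∠GQW = 88°  [linear pair at Q on CG]
3. ∠GWQ = 60°  [△WQG]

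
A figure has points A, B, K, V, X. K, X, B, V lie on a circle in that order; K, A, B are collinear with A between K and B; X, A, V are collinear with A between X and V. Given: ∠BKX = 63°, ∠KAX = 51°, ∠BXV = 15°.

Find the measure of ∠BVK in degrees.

1. ∠BVX = 63°  [same arc XB]
2. ∠BAV = 51°  [vertical angles at A]
3. ∠BKV = 15°  [same arc BV]
4. ∠KBV = 66°  [△BAV]
5. ∠BVK = 99°  [△KBV]

∠BVK = 99°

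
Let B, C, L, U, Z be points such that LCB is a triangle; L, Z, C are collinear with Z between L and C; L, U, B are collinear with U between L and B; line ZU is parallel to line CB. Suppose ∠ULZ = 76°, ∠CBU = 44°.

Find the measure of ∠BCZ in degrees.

1. ∠BLC = 76°  [Z on LC, U on LB]
2. ∠CBL = 44°  [U on ray BL]
3. ∠BCL = 60°  [△LCB]
4. ∠BCZ = 60°  [Z on ray CL]

∠BCZ = 60°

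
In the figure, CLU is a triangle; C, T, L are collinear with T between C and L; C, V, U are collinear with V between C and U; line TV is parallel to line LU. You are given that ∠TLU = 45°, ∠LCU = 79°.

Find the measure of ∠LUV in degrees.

1. ∠CLU = 45°  [T on ray LC]
2. ∠CUL = 56°  [△CLU]
3. ∠LUV = 56°  [V on ray UC]

∠LUV = 56°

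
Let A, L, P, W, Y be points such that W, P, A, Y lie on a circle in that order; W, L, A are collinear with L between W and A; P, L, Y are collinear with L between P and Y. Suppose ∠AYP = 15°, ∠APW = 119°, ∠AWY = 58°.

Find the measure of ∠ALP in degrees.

∠ALP = 76°

1. ∠AWP = 15°  [same arc PA]
2. ∠PAW = 46°  [△WPA]
3. ∠APY = 58°  [same arc AY]
4. ∠ALP = 76°  [△PLA]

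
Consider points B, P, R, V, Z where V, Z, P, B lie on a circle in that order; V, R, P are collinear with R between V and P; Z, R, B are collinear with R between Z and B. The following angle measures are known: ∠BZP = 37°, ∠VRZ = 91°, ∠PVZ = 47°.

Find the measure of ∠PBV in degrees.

∠PBV = 101°

1. ∠BVP = 37°  [same arc PB]
2. ∠BRP = 91°  [vertical angles at R]
3. ∠PBZ = 47°  [same arc ZP]
4. ∠BPV = 42°  [△PRB]
5. ∠PBV = 101°  [△VPB]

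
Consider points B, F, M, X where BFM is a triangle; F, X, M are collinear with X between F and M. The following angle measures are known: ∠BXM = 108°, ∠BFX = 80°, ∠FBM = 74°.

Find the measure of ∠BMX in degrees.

1. ∠BFM = 80°  [X on ray FM]
2. ∠BMF = 26°  [△BFM]
3. ∠BMX = 26°  [X on ray MF]

∠BMX = 26°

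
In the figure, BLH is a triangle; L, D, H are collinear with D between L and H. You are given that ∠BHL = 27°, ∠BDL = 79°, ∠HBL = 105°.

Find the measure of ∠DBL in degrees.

1. ∠BLH = 48°  [△BLH]
2. ∠BLD = 48°  [D on ray LH]
3. ∠DBL = 53°  [△BLD]

∠DBL = 53°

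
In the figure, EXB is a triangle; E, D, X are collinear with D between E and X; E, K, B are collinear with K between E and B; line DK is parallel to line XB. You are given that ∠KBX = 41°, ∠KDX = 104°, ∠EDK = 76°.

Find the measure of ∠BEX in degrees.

∠BEX = 63°

1. ∠EBX = 41°  [K on ray BE]
2. ∠BXE = 76°  [DK∥XB, corresponding at D]
3. ∠BEX = 63°  [△EXB]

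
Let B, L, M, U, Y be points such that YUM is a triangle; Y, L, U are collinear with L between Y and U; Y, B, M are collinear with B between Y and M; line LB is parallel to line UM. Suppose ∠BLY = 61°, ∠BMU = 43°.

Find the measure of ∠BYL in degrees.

∠BYL = 76°

1. ∠MUY = 61°  [LB∥UM, corresponding at L]
2. ∠UMY = 43°  [B on ray MY]
3. ∠MYU = 76°  [△YUM]
4. ∠BYL = 76°  [L on YU, B on YM]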